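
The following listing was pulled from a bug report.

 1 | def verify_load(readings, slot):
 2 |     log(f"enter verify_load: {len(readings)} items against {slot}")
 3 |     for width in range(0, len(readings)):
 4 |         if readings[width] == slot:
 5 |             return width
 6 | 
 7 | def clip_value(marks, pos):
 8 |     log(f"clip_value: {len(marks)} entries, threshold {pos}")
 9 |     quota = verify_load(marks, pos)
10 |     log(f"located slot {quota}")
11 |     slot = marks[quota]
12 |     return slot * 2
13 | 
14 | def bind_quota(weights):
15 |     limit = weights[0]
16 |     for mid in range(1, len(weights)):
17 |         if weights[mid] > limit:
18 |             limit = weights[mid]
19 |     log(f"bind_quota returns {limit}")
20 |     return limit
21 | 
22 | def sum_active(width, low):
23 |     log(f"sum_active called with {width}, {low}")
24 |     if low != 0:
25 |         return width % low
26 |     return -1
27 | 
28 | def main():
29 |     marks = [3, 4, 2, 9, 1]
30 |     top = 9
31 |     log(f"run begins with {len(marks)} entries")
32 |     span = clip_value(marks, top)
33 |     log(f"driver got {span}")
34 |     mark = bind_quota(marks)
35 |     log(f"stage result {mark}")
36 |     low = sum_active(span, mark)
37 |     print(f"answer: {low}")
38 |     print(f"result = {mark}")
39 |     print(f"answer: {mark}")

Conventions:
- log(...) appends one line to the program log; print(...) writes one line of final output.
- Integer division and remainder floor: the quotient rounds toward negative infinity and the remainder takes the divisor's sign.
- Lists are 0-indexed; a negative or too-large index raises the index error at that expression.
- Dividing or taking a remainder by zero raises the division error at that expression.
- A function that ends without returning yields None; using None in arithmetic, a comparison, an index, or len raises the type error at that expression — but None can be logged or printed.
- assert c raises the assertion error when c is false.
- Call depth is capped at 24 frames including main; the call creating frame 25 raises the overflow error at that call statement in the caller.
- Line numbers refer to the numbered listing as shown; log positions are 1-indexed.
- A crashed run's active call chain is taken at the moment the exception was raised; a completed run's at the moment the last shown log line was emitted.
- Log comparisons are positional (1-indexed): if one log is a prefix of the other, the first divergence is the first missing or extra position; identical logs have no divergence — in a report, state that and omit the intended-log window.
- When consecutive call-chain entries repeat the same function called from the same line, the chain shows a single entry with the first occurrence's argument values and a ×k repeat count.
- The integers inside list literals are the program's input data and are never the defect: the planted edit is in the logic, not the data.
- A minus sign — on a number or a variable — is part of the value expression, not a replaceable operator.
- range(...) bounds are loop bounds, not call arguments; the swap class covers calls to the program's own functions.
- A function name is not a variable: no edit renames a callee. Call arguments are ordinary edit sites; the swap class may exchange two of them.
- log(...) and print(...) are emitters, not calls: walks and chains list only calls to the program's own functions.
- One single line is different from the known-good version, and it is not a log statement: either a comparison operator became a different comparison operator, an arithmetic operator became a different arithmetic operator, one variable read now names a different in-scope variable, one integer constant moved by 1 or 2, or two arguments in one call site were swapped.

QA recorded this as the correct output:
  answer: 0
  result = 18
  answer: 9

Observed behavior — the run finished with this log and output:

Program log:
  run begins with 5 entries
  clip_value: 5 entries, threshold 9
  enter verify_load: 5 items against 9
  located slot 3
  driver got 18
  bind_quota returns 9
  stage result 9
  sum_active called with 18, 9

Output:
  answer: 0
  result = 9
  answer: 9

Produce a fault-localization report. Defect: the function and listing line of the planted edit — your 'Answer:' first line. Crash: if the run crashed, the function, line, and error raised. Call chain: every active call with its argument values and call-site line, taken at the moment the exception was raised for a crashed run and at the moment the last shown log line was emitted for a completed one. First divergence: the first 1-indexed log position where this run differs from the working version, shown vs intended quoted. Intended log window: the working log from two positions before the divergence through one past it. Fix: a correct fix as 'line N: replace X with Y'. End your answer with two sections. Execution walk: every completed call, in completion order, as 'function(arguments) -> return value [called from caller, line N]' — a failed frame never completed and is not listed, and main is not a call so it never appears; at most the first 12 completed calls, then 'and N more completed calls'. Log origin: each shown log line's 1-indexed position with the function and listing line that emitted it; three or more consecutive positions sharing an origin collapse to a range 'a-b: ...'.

Answer: the defect is in main at line 38.
The tell: Nothing in the log betrays the bug — only the output does.
Call chain: main -> sum_active(18, 9) (called at line 36).
First divergence: none — the logs agree in full.
Execution walk:
  verify_load([3, 4, 2, 9, 1], 9) -> 3  [called from clip_value, line 9]
  clip_value([3, 4, 2, 9, 1], 9) -> 18  [called from main, line 32]
  bind_quota([3, 4, 2, 9, 1]) -> 9  [called from main, line 34]
  sum_active(18, 9) -> 0  [called from main, line 36]
Log origins:
  1: emitted by main (line 31)
  2: emitted by clip_value (line 8)
  3: emitted by verify_load (line 2)
  4: emitted by clip_value (line 10)
  5: emitted by main (line 33)
  6: emitted by bind_quota (line 19)
  7: emitted by main (line 35)
  8: emitted by sum_active (line 23)
A correct fix: line 38: replace `mark` with `span`.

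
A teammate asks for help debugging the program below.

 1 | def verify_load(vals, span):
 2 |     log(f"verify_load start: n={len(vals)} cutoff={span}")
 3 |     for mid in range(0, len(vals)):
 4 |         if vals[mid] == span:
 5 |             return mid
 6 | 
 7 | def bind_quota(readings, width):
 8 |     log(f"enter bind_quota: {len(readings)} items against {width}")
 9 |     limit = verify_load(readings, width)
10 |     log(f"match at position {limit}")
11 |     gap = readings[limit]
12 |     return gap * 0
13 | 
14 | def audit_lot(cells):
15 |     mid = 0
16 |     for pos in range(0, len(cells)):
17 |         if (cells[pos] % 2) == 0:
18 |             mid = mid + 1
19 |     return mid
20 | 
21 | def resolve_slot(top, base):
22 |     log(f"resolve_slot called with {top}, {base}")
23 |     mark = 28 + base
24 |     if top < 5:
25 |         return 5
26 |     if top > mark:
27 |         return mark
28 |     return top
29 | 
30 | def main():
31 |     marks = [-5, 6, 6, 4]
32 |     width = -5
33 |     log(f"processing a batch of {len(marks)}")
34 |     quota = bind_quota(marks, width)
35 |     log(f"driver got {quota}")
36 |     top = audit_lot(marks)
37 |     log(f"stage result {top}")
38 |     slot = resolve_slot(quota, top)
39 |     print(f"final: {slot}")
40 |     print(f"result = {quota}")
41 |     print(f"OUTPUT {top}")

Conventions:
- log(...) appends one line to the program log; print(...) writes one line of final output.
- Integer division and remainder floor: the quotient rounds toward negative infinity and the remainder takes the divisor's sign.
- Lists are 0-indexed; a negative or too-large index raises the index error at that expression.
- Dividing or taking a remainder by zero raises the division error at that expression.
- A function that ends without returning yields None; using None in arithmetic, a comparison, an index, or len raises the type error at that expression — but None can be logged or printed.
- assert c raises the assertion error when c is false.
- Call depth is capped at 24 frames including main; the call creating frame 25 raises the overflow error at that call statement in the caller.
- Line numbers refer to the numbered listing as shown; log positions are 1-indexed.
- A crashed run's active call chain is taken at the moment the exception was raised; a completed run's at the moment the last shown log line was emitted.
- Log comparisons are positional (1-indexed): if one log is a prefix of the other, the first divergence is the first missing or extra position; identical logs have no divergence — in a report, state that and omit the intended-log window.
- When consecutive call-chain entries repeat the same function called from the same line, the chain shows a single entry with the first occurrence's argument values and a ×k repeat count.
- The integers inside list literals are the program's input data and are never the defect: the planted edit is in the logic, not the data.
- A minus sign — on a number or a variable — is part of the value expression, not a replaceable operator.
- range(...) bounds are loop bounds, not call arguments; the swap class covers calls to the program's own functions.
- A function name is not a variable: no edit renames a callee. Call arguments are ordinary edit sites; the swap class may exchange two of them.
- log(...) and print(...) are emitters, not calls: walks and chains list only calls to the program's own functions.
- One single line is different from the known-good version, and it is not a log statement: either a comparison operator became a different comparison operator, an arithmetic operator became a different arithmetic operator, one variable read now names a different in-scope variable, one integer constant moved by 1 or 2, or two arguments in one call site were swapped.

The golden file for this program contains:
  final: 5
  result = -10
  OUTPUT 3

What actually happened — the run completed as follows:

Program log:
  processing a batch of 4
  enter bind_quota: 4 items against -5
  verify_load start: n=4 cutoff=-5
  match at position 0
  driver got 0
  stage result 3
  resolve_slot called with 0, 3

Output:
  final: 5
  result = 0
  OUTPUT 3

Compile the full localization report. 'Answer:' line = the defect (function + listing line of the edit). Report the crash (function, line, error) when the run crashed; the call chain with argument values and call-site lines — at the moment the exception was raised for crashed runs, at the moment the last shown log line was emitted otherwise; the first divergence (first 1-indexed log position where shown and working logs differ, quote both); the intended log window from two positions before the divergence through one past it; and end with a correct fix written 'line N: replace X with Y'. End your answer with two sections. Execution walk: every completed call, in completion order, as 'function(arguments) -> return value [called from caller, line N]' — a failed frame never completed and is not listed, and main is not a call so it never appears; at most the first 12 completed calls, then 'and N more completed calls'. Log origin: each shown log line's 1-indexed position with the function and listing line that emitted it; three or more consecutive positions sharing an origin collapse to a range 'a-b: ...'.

Answer: the defect is in bind_quota at line 12.
Key observation: Position 5 is the first bad log line: 'driver got 0' should read 'driver got -10'.
Call chain: main -> resolve_slot(0, 3) (called at line 38).
First divergence: at position 5 the run shows 'driver got 0' where the working version logs 'driver got -10'.
Intended log window:
  3: verify_load start: n=4 cutoff=-5
  4: match at position 0
  5: driver got -10
  6: stage result 3
Execution walk:
  verify_load([-5, 6, 6, 4], -5) -> 0  [called from bind_quota, line 9]
  bind_quota([-5, 6, 6, 4], -5) -> 0  [called from main, line 34]
  audit_lot([-5, 6, 6, 4]) -> 3  [called from main, line 36]
  resolve_slot(0, 3) -> 5  [called from main, line 38]
Log line origins:
  1 — main, line 33
  2 — bind_quota, line 8
  3 — verify_load, line 2
  4 — bind_quota, line 10
  5 — main, line 35
  6 — main, line 37
  7 — resolve_slot, line 22
A correct fix: line 12: replace `0` with `2`.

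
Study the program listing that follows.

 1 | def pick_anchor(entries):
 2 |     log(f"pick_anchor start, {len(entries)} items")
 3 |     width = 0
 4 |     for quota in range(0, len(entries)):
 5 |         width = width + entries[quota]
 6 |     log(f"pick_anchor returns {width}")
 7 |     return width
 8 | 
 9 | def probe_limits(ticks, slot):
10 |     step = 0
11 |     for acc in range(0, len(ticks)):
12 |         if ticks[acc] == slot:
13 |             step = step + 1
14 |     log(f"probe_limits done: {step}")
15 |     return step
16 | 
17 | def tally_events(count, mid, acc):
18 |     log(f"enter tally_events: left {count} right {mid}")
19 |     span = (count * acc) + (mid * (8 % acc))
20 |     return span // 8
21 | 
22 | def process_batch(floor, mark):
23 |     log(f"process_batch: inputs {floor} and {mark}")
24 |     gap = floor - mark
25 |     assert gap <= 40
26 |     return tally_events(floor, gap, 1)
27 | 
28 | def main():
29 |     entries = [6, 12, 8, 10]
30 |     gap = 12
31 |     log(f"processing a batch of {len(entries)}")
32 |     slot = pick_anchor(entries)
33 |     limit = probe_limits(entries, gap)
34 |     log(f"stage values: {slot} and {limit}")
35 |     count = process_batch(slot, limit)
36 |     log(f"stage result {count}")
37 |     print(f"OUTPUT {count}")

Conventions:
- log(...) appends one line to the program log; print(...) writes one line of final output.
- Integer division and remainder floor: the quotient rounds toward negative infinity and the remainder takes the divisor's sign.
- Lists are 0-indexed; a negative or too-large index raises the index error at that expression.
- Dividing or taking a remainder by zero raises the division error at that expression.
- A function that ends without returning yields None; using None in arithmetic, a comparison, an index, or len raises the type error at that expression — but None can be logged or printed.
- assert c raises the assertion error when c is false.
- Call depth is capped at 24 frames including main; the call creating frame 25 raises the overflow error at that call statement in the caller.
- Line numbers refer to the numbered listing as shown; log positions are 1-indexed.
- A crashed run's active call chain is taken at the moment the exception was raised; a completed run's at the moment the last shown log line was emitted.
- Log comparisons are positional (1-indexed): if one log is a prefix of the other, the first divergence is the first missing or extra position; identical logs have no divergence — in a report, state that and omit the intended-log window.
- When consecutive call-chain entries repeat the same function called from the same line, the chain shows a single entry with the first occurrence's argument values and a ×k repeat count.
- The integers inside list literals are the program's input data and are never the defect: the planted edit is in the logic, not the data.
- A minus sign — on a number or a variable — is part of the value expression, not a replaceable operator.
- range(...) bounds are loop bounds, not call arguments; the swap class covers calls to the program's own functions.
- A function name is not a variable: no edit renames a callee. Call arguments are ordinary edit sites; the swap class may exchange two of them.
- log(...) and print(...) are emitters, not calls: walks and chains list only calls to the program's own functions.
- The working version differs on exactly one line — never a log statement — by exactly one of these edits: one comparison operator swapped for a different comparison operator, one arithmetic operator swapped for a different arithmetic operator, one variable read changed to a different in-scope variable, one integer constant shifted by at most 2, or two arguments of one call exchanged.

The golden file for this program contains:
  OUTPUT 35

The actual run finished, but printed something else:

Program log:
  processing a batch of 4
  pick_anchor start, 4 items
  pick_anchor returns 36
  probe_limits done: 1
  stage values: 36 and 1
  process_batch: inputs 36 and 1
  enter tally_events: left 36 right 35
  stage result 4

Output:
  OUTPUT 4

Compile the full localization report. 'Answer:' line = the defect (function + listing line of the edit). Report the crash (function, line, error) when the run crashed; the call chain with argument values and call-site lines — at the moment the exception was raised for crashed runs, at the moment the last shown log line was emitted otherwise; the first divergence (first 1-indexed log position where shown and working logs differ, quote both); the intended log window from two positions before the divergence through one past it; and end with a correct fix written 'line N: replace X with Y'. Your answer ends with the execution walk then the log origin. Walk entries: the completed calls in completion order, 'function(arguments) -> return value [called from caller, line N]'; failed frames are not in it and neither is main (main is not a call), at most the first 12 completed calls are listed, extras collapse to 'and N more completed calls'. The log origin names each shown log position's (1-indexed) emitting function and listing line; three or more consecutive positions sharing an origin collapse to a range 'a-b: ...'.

Answer: the defect is in tally_events at line 19.
Core observation: The log first diverges at position 8: the faulty run prints 'stage result 4' where the working version prints 'stage result 35'.
Call chain: main.
First divergence: position 8 — shown 'stage result 4', intended 'stage result 35'.
Intended log window:
  6: process_batch: inputs 36 and 1
  7: enter tally_events: left 36 right 35
  8: stage result 35
Execution walk:
  pick_anchor([6, 12, 8, 10]) -> 36  [called from main, line 32]
  probe_limits([6, 12, 8, 10], 12) -> 1  [called from main, line 33]
  tally_events(36, 35, 1) -> 4  [called from process_batch, line 26]
  process_batch(36, 1) -> 4  [called from main, line 35]
Log line origins:
  1: emitted by main (line 31)
  2: emitted by pick_anchor (line 2)
  3: emitted by pick_anchor (line 6)
  4: emitted by probe_limits (line 14)
  5: emitted by main (line 34)
  6: emitted by process_batch (line 23)
  7: emitted by tally_events (line 18)
  8: emitted by main (line 36)
A correct fix: line 19: replace `%` with `-`.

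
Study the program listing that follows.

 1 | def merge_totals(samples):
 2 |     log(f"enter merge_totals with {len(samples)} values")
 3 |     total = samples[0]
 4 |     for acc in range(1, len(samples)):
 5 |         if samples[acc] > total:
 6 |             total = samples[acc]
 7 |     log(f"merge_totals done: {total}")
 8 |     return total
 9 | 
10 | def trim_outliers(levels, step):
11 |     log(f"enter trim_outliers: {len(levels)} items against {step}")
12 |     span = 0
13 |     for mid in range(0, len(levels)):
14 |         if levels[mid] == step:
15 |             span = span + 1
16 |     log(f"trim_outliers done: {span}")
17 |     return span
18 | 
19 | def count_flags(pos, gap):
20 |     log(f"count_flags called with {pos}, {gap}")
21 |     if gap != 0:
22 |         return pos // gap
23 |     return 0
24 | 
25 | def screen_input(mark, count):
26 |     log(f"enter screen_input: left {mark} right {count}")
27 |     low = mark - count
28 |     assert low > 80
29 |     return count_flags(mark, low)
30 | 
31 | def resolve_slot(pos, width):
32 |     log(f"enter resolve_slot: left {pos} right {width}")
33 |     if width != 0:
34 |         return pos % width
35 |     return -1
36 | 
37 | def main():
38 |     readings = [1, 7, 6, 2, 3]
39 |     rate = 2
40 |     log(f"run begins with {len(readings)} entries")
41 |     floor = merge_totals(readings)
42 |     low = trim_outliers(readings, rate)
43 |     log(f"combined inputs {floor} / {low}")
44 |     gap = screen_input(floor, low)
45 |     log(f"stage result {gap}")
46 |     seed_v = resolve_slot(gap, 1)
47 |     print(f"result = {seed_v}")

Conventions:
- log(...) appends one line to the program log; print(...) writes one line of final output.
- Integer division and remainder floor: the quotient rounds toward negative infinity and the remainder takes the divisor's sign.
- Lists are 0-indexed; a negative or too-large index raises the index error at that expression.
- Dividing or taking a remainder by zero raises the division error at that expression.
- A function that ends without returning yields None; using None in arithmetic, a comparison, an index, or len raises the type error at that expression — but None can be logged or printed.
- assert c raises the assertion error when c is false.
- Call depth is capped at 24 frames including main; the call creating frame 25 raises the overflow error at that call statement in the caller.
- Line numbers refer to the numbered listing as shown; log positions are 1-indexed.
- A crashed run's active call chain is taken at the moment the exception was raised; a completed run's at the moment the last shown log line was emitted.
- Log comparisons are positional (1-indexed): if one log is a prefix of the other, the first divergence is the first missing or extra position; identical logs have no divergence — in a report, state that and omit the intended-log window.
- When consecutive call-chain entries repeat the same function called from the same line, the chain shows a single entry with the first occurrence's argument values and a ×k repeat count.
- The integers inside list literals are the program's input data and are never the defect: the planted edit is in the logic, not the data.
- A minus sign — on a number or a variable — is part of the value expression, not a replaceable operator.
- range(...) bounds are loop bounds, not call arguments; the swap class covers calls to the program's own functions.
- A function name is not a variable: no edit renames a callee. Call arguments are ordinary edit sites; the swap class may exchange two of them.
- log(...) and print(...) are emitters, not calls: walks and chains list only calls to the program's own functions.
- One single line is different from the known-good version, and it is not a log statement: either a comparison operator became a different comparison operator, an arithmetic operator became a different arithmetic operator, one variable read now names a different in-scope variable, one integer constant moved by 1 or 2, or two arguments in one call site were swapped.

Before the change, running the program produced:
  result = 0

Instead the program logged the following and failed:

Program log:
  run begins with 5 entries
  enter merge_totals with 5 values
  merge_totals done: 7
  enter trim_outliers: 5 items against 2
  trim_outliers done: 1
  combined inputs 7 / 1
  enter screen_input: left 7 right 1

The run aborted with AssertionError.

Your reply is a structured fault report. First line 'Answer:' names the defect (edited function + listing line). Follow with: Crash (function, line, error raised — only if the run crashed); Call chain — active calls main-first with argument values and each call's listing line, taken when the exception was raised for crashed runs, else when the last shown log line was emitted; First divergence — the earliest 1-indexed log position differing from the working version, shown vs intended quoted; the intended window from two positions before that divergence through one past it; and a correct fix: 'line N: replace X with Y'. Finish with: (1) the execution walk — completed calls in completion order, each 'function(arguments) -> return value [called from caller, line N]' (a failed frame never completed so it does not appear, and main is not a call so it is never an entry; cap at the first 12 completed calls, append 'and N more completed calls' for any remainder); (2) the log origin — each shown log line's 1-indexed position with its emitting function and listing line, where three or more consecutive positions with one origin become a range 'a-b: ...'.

Answer: the defect is in screen_input at line 28.
The tell: The shown log is a 7-line prefix of the intended one, whose next entry is 'count_flags called with 7, 6'.
Crash: screen_input, line 28, AssertionError.
Call chain: main -> screen_input(7, 1) (called at line 44).
First divergence: position 8 (shown log ended at 7 lines; the working version continues: 'count_flags called with 7, 6').
Intended log window:
  6: combined inputs 7 / 1
  7: enter screen_input: left 7 right 1
  8: count_flags called with 7, 6
  9: stage result 1
Execution walk:
  merge_totals([1, 7, 6, 2, 3]) -> 7  [called from main, line 41]
  trim_outliers([1, 7, 6, 2, 3], 2) -> 1  [called from main, line 42]
Log line origins:
  1: logged in main at line 40
  2: logged in merge_totals at line 2
  3: logged in merge_totals at line 7
  4: logged in trim_outliers at line 11
  5: logged in trim_outliers at line 16
  6: logged in main at line 43
  7: logged in screen_input at line 26
A correct fix: line 28: replace `>` with `<=`.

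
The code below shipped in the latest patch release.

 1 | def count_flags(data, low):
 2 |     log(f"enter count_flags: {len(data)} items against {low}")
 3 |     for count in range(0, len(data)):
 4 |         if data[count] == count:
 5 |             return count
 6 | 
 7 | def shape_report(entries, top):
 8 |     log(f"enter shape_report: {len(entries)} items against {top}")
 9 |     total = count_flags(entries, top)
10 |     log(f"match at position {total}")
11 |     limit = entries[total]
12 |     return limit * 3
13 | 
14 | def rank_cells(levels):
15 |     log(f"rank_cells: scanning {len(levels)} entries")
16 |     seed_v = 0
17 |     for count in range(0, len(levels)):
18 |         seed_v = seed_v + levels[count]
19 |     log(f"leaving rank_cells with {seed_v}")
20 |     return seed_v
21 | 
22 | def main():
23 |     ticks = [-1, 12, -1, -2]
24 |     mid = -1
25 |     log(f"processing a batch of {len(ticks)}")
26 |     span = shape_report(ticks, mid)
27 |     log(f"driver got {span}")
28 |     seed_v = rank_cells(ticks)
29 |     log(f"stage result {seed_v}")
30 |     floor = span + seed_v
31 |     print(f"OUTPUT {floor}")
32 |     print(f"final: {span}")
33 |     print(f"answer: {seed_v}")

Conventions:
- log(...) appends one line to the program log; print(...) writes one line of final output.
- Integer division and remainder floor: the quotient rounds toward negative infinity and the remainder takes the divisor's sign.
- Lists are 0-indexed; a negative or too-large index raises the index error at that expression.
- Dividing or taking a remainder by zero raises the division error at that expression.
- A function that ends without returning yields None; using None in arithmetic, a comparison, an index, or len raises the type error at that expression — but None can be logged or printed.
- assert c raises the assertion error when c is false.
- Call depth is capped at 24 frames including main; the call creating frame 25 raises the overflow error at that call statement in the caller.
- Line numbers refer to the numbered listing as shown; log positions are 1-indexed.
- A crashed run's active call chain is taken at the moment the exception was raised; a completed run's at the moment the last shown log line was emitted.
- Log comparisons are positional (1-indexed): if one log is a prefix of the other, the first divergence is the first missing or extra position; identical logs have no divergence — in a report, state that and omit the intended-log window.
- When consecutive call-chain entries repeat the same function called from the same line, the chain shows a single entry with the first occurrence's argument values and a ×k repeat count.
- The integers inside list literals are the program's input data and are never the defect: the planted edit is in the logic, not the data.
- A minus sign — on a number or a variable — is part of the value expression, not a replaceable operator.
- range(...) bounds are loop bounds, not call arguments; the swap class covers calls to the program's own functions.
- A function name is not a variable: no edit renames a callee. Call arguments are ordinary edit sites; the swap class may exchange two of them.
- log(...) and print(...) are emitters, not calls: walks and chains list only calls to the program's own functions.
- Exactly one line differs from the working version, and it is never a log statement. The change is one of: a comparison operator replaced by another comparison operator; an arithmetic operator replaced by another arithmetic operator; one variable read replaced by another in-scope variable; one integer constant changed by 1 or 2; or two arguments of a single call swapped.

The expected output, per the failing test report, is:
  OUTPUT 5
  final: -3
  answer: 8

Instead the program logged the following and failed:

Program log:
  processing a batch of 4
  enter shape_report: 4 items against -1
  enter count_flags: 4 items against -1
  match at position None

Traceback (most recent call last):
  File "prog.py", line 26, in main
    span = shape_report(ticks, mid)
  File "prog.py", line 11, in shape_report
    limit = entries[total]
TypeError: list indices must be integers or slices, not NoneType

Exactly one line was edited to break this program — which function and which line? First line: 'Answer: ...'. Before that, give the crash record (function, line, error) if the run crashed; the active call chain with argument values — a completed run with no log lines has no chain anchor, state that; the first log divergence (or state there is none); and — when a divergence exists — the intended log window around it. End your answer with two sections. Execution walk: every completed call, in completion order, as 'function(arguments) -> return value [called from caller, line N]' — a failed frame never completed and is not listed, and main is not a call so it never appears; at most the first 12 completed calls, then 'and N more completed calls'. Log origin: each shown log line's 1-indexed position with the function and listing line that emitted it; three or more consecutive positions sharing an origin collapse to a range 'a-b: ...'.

Answer: the defect is in count_flags at line 4.
The tell: The log first diverges at position 4: the faulty run prints 'match at position None' where the working version prints 'match at position 0'.
Crash: shape_report, line 11, TypeError.
Call chain: main -> shape_report([-1, 12, -1, -2], -1) (called at line 26).
First divergence: at position 4 the run shows 'match at position None' where the working version logs 'match at position 0'.
Intended log window:
  2: enter shape_report: 4 items against -1
  3: enter count_flags: 4 items against -1
  4: match at position 0
  5: driver got -3
Execution walk:
  count_flags([-1, 12, -1, -2], -1) -> None  [called from shape_report, line 9]
Log line origins:
  1 — main, line 25
  2 — shape_report, line 8
  3 — count_flags, line 2
  4 — shape_report, line 10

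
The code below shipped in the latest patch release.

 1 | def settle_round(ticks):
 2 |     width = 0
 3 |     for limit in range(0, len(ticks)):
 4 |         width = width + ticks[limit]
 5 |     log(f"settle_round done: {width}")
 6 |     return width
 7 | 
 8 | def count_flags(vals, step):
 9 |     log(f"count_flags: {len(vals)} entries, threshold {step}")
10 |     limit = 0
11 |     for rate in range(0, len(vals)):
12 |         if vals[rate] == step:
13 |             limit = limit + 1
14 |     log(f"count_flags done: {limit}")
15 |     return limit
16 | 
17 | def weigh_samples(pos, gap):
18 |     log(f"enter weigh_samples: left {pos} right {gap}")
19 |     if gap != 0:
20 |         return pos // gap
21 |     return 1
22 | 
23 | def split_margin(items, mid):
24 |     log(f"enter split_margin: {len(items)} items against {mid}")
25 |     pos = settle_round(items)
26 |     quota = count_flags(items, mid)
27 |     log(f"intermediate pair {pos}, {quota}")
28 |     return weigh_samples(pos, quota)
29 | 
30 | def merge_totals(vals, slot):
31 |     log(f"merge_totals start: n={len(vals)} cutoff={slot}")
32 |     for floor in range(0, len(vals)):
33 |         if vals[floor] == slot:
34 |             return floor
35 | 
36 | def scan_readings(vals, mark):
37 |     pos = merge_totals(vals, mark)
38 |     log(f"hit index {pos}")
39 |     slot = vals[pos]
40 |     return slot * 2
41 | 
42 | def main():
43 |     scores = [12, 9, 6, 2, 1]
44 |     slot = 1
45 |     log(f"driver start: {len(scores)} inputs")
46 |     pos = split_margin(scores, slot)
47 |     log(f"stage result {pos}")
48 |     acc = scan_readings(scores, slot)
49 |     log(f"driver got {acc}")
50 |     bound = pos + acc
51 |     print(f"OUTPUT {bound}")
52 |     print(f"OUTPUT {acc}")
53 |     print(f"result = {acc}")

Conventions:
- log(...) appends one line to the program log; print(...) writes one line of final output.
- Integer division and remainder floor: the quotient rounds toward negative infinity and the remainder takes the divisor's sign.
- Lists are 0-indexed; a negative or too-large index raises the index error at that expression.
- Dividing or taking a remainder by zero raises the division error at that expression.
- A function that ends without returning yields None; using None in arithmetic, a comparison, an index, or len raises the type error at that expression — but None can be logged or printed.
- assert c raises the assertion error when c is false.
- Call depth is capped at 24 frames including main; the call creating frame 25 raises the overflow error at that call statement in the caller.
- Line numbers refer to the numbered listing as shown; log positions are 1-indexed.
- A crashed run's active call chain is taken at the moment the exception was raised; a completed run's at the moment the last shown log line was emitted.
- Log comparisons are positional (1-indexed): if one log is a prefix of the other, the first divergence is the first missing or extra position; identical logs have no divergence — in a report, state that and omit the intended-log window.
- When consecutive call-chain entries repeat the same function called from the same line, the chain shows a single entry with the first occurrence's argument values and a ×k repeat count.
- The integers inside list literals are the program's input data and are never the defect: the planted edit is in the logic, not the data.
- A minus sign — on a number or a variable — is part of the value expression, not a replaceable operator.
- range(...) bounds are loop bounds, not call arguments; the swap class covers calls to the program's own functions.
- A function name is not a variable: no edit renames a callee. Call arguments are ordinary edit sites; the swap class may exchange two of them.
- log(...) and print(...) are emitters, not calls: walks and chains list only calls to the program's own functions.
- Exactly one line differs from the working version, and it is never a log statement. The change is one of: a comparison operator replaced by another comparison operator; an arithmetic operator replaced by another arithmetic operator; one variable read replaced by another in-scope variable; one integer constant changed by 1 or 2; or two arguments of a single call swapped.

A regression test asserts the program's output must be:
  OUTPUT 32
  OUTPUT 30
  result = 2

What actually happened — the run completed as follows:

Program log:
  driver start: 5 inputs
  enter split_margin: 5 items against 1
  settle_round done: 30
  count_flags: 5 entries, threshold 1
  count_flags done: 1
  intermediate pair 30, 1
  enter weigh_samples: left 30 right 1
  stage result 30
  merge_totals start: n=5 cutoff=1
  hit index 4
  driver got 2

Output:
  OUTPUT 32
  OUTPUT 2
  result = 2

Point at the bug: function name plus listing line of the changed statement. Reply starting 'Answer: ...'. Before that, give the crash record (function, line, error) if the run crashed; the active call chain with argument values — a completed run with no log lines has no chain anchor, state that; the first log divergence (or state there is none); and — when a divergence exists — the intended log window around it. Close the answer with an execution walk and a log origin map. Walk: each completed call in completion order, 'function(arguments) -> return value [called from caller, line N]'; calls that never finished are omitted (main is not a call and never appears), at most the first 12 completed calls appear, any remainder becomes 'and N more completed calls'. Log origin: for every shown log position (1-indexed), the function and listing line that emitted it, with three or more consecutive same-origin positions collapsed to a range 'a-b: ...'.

Answer: the defect is in main at line 52.
Key observation: The two runs log identically and part ways only at the printed values.
Call chain: main.
First divergence: there is none — every log position agrees.
Execution walk:
  settle_round([12, 9, 6, 2, 1]) -> 30  [called from split_margin, line 25]
  count_flags([12, 9, 6, 2, 1], 1) -> 1  [called from split_margin, line 26]
  weigh_samples(30, 1) -> 30  [called from split_margin, line 28]
  split_margin([12, 9, 6, 2, 1], 1) -> 30  [called from main, line 46]
  merge_totals([12, 9, 6, 2, 1], 1) -> 4  [called from scan_readings, line 37]
  scan_readings([12, 9, 6, 2, 1], 1) -> 2  [called from main, line 48]
Origin of each log line:
  1: logged in main at line 45
  2: logged in split_margin at line 24
  3: logged in settle_round at line 5
  4: logged in count_flags at line 9
  5: logged in count_flags at line 14
  6: logged in split_margin at line 27
  7: logged in weigh_samples at line 18
  8: logged in main at line 47
  9: logged in merge_totals at line 31
  10: logged in scan_readings at line 38
  11: logged in main at line 49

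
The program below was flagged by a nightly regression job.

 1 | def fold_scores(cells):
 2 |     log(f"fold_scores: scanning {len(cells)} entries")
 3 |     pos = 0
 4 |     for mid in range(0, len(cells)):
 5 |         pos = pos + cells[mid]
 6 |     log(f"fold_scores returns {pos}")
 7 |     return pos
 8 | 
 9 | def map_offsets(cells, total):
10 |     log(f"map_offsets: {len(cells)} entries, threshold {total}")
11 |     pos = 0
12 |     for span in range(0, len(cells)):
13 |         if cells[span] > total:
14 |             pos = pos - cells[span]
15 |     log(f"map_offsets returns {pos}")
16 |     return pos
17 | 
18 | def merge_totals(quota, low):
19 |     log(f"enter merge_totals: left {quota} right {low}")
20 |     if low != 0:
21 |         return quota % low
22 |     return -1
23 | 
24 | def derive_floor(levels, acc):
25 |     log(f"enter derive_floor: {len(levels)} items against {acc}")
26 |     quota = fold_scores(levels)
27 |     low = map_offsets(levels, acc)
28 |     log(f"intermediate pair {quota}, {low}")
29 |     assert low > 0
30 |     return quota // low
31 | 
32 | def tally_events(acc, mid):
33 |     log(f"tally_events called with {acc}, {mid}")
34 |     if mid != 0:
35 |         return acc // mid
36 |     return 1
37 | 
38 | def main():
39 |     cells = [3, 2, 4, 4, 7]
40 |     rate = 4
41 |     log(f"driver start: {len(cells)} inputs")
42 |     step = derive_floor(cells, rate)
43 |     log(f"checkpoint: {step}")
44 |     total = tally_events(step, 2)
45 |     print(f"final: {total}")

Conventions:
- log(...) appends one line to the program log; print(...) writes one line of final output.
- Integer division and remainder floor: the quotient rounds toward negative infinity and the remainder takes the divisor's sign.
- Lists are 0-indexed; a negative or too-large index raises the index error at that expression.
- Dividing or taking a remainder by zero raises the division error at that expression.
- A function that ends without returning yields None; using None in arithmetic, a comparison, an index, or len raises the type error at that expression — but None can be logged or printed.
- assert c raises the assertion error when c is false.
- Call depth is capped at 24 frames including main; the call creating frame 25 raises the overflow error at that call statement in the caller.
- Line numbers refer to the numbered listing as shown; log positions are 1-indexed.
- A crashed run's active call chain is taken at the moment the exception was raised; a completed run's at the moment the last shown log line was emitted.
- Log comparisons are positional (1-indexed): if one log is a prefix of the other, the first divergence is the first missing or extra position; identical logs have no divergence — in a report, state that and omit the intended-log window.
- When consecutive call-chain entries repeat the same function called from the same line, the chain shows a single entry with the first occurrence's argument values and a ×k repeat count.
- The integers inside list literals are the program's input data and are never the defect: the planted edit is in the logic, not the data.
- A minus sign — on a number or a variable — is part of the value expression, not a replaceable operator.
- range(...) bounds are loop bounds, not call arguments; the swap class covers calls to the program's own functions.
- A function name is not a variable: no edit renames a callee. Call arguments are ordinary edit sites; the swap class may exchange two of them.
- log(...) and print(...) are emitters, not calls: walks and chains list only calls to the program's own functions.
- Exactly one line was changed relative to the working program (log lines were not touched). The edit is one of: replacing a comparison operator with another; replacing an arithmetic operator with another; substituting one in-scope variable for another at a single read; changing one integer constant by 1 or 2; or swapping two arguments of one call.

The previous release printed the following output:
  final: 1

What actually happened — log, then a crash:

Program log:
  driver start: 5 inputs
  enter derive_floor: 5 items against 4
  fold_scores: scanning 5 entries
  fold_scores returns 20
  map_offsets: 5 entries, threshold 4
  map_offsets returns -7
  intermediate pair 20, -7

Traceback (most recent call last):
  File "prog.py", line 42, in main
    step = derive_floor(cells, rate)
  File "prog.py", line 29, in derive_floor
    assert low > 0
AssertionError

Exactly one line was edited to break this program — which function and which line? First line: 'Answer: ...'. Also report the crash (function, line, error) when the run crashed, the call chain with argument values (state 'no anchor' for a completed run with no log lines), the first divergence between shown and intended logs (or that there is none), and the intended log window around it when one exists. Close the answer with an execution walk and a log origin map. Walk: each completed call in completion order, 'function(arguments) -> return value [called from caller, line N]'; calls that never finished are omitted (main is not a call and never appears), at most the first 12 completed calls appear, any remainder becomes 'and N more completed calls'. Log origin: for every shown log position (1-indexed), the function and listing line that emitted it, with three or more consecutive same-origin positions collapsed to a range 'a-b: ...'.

Answer: the defect is in map_offsets at line 14.
Key observation: Everything matches until log position 6, which reads 'map_offsets returns -7' in place of 'map_offsets returns 7'.
Crash: derive_floor, line 29, AssertionError.
Call chain: main -> derive_floor([3, 2, 4, 4, 7], 4) (called at line 42).
First divergence: position 6 — shown 'map_offsets returns -7', intended 'map_offsets returns 7'.
Intended log window:
  4: fold_scores returns 20
  5: map_offsets: 5 entries, threshold 4
  6: map_offsets returns 7
  7: intermediate pair 20, 7
Execution walk:
  fold_scores([3, 2, 4, 4, 7]) -> 20  [called from derive_floor, line 26]
  map_offsets([3, 2, 4, 4, 7], 4) -> -7  [called from derive_floor, line 27]
Log origins:
  1: logged in main at line 41
  2: logged in derive_floor at line 25
  3: logged in fold_scores at line 2
  4: logged in fold_scores at line 6
  5: logged in map_offsets at line 10
  6: logged in map_offsets at line 15
  7: logged in derive_floor at line 28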